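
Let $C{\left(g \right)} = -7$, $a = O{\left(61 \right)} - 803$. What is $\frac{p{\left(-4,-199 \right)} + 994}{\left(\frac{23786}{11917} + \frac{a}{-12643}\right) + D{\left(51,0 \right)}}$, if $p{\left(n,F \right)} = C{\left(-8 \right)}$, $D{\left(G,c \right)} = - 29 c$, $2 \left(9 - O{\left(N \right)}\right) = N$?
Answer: $\frac{99138643198}{207034643} \approx 478.85$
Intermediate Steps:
$O{\left(N \right)} = 9 - \frac{N}{2}$
$a = - \frac{1649}{2}$ ($a = \left(9 - \frac{61}{2}\right) - 803 = - \frac{43}{2} - 803 = - \frac{1649}{2} \approx -824.5$)
$p{\left(n,F \right)} = -7$
$\frac{p{\left(-4,-199 \right)} + 994}{\left(\frac{23786}{11917} + \frac{a}{-12643}\right) + D{\left(51,0 \right)}} = \frac{-7 + 994}{\left(\frac{23786}{11917} - \frac{1649}{2 \left(-12643\right)}\right) - 0} = \frac{987}{\left(23786 \cdot \frac{1}{11917} - - \frac{1649}{25286}\right) + 0} = \frac{987}{\left(\frac{23786}{11917} + \frac{1649}{25286}\right) + 0} = \frac{987}{\frac{621103929}{301333262} + 0} = \frac{987}{\frac{621103929}{301333262}} = 987 \cdot \frac{301333262}{621103929} = \frac{99138643198}{207034643}$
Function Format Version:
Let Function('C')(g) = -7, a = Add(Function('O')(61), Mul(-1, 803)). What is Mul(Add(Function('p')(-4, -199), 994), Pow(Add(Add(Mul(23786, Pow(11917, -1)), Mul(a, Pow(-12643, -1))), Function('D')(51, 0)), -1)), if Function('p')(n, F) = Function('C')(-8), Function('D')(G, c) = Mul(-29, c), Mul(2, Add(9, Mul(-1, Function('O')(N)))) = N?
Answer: Rational(99138643198, 207034643) ≈ 478.85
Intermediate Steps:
Function('O')(N) = Add(9, Mul(Rational(-1, 2), N))
a = Rational(-1649, 2) (a = Add(Add(9, Mul(Rational(-1, 2), 61)), Mul(-1, 803)) = Add(Add(9, Rational(-61, 2)), -803) = Add(Rational(-43, 2), -803) = Rational(-1649, 2) ≈ -824.50)
Function('p')(n, F) = -7
Mul(Add(Function('p')(-4, -199), 994), Pow(Add(Add(Mul(23786, Pow(11917, -1)), Mul(a, Pow(-12643, -1))), Function('D')(51, 0)), -1)) = Mul(Add(-7, 994), Pow(Add(Add(Mul(23786, Pow(11917, -1)), Mul(Rational(-1649, 2), Pow(-12643, -1))), Mul(-29, 0)), -1)) = Mul(987, Pow(Add(Add(Mul(23786, Rational(1, 11917)), Mul(Rational(-1649, 2), Rational(-1, 12643))), 0), -1)) = Mul(987, Pow(Add(Add(Rational(23786, 11917), Rational(1649, 25286)), 0), -1)) = Mul(987, Pow(Add(Rational(621103929, 301333262), 0), -1)) = Mul(987, Pow(Rational(621103929, 301333262), -1)) = Mul(987, Rational(301333262, 621103929)) = Rational(99138643198, 207034643)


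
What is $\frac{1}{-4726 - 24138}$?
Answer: $- \frac{1}{28864} \approx -3.4645 \cdot 10^{-5}$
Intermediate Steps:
$\frac{1}{-4726 - 24138} = \frac{1}{-28864} = - \frac{1}{28864}$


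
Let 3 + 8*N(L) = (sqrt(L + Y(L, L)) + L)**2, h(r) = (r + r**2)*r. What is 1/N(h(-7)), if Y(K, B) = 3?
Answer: 4*I/(147*(2*sqrt(291) + 293*I)) ≈ 9.1628e-5 + 1.0669e-5*I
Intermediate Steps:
h(r) = r*(r + r**2)
N(L) = -3/8 + (L + sqrt(3 + L))**2/8 (N(L) = -3/8 + (sqrt(L + 3) + L)**2/8 = -3/8 + (sqrt(3 + L) + L)**2/8 = -3/8 + (L + sqrt(3 + L))**2/8)
1/N(h(-7)) = 1/(-3/8 + ((-7)**2*(1 - 7) + sqrt(3 + (-7)**2*(1 - 7)))**2/8) = 1/(-3/8 + (49*(-6) + sqrt(3 + 49*(-6)))**2/8) = 1/(-3/8 + (-294 + sqrt(3 - 294))**2/8) = 1/(-3/8 + (-294 + sqrt(-291))**2/8) = 1/(-3/8 + (-294 + I*sqrt(291))**2/8)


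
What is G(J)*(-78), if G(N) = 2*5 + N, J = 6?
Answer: -1248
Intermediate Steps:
G(N) = 10 + N
G(J)*(-78) = (10 + 6)*(-78) = 16*(-78) = -1248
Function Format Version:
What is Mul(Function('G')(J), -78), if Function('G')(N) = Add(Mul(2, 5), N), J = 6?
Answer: -1248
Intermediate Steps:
Function('G')(N) = Add(10, N)
Mul(Function('G')(J), -78) = Mul(Add(10, 6), -78) = Mul(16, -78) = -1248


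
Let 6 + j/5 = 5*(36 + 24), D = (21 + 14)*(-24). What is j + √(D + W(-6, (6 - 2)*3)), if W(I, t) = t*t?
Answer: 1470 + 2*I*√174 ≈ 1470.0 + 26.382*I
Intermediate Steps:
W(I, t) = t²
D = -840 (D = 35*(-24) = -840)
j = 1470 (j = -30 + 5*(5*(36 + 24)) = -30 + 5*(5*60) = -30 + 5*300 = -30 + 1500 = 1470)
j + √(D + W(-6, (6 - 2)*3)) = 1470 + √(-840 + ((6 - 2)*3)²) = 1470 + √(-840 + (4*3)²) = 1470 + √(-840 + 12²) = 1470 + √(-840 + 144) = 1470 + √(-696) = 1470 + 2*I*√174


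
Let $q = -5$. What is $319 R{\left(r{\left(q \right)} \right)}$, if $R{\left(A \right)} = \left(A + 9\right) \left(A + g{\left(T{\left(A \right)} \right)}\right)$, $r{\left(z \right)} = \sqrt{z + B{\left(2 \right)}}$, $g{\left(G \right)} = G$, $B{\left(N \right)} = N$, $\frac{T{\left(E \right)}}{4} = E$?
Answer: $-4785 + 14355 i \sqrt{3} \approx -4785.0 + 24864.0 i$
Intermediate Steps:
$T{\left(E \right)} = 4 E$
$r{\left(z \right)} = \sqrt{2 + z}$ ($r{\left(z \right)} = \sqrt{z + 2} = \sqrt{2 + z}$)
$R{\left(A \right)} = 5 A \left(9 + A\right)$ ($R{\left(A \right)} = \left(A + 9\right) \left(A + 4 A\right) = \left(9 + A\right) 5 A = 5 A \left(9 + A\right)$)
$319 R{\left(r{\left(q \right)} \right)} = 319 \cdot 5 \sqrt{2 - 5} \left(9 + \sqrt{2 - 5}\right) = 319 \cdot 5 \sqrt{-3} \left(9 + \sqrt{-3}\right) = 319 \cdot 5 i \sqrt{3} \left(9 + i \sqrt{3}\right) = 1595 i \sqrt{3} \left(9 + i \sqrt{3}\right)$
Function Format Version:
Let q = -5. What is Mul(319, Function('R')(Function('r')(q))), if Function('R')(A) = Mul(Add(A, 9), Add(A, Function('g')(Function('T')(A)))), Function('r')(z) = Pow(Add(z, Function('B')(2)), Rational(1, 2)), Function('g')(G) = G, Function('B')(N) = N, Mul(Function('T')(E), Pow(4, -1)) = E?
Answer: Add(-4785, Mul(14355, I, Pow(3, Rational(1, 2)))) ≈ Add(-4785.0, Mul(24864., I))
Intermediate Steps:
Function('T')(E) = Mul(4, E)
Function('r')(z) = Pow(Add(2, z), Rational(1, 2)) (Function('r')(z) = Pow(Add(z, 2), Rational(1, 2)) = Pow(Add(2, z), Rational(1, 2)))
Function('R')(A) = Mul(5, A, Add(9, A)) (Function('R')(A) = Mul(Add(A, 9), Add(A, Mul(4, A))) = Mul(Add(9, A), Mul(5, A)) = Mul(5, A, Add(9, A)))
Mul(319, Function('R')(Function('r')(q))) = Mul(319, Mul(5, Pow(Add(2, -5), Rational(1, 2)), Add(9, Pow(Add(2, -5), Rational(1, 2))))) = Mul(319, Mul(5, Pow(-3, Rational(1, 2)), Add(9, Pow(-3, Rational(1, 2))))) = Mul(319, Mul(5, Mul(I, Pow(3, Rational(1, 2))), Add(9, Mul(I, Pow(3, Rational(1, 2)))))) = Mul(319, Mul(5, I, Pow(3, Rational(1, 2)), Add(9, Mul(I, Pow(3, Rational(1, 2)))))) = Mul(1595, I, Pow(3, Rational(1, 2)), Add(9, Mul(I, Pow(3, Rational(1, 2)))))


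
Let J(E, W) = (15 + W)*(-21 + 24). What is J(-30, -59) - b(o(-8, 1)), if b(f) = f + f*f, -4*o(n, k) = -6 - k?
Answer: -2189/16 ≈ -136.81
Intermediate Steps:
o(n, k) = 3/2 + k/4 (o(n, k) = -(-6 - k)/4 = 3/2 + k/4)
J(E, W) = 45 + 3*W (J(E, W) = (15 + W)*3 = 45 + 3*W)
b(f) = f + f²
J(-30, -59) - b(o(-8, 1)) = (45 + 3*(-59)) - (3/2 + (¼)*1)*(1 + (3/2 + (¼)*1)) = (45 - 177) - (3/2 + ¼)*(1 + (3/2 + ¼)) = -132 - 7*(1 + 7/4)/4 = -132 - 7*11/(4*4) = -132 - 1*77/16 = -132 - 77/16 = -2189/16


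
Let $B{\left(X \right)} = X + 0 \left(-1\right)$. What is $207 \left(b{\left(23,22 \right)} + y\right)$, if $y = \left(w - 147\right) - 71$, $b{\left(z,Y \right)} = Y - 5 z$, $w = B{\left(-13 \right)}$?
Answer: $-67068$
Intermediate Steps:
$B{\left(X \right)} = X$ ($B{\left(X \right)} = X + 0 = X$)
$w = -13$
$y = -231$ ($y = \left(-13 - 147\right) - 71 = -160 - 71 = -231$)
$207 \left(b{\left(23,22 \right)} + y\right) = 207 \left(\left(22 - 115\right) - 231\right) = 207 \left(-93 - 231\right) = 207 \left(-324\right) = -67068$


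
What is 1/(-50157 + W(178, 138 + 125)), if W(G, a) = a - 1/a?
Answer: -263/13122123 ≈ -2.0042e-5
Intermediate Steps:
1/(-50157 + W(178, 138 + 125)) = 1/(-50157 + ((138 + 125) - 1/(138 + 125))) = 1/(-50157 + (263 - 1/263)) = 1/(-50157 + 69168/263) = 1/(-13122123/263) = -263/13122123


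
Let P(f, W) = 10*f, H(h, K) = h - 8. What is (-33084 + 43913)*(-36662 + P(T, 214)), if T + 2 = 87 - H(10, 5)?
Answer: -388024728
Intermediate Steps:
H(h, K) = -8 + h
T = 83 (T = -2 + (87 - (-8 + 10)) = -2 + (87 - 1*2) = -2 + (87 - 2) = -2 + 85 = 83)
(-33084 + 43913)*(-36662 + P(T, 214)) = (-33084 + 43913)*(-36662 + 10*83) = 10829*(-36662 + 830) = 10829*(-35832) = -388024728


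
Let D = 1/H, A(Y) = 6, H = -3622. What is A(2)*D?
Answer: -3/1811 ≈ -0.0016565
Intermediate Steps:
D = -1/3622 (D = 1/(-3622) = -1/3622 ≈ -0.00027609)
A(2)*D = 6*(-1/3622) = -3/1811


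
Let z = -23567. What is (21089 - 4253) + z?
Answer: -6731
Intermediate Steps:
(21089 - 4253) + z = (21089 - 4253) - 23567 = 16836 - 23567 = -6731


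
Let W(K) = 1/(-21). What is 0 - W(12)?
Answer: 1/21 ≈ 0.047619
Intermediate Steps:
W(K) = -1/21
0 - W(12) = 0 - 1*(-1/21) = 0 + 1/21 = 1/21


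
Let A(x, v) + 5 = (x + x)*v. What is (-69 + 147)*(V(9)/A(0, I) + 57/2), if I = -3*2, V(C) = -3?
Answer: 11349/5 ≈ 2269.8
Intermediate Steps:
I = -6
A(x, v) = -5 + 2*v*x (A(x, v) = -5 + (x + x)*v = -5 + (2*x)*v = -5 + 2*v*x)
(-69 + 147)*(V(9)/A(0, I) + 57/2) = (-69 + 147)*(-3/(-5 + 2*(-6)*0) + 57/2) = 78*(-3/(-5 + 0) + 57*(1/2)) = 78*(-3/(-5) + 57/2) = 78*(-3*(-1/5) + 57/2) = 78*(3/5 + 57/2) = 78*(291/10) = 11349/5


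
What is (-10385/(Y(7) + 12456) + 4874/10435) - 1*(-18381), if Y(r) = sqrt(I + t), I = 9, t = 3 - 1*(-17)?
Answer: 29758431943912763/1619010149545 + 10385*sqrt(29)/155151907 ≈ 18381.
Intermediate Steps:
t = 20 (t = 3 + 17 = 20)
Y(r) = sqrt(29) (Y(r) = sqrt(9 + 20) = sqrt(29))
(-10385/(Y(7) + 12456) + 4874/10435) - 1*(-18381) = (-10385/(sqrt(29) + 12456) + 4874/10435) - 1*(-18381) = (-10385/(12456 + sqrt(29)) + 4874*(1/10435)) + 18381 = (-10385/(12456 + sqrt(29)) + 4874/10435) + 18381 = (4874/10435 - 10385/(12456 + sqrt(29))) + 18381 = 191810609/10435 - 10385/(12456 + sqrt(29))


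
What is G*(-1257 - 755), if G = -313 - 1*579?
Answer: 1794704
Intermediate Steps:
G = -892 (G = -313 - 579 = -892)
G*(-1257 - 755) = -892*(-1257 - 755) = -892*(-2012) = 1794704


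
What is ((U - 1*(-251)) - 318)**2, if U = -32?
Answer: 9801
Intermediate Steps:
((U - 1*(-251)) - 318)**2 = ((-32 - 1*(-251)) - 318)**2 = ((-32 + 251) - 318)**2 = (219 - 318)**2 = (-99)**2 = 9801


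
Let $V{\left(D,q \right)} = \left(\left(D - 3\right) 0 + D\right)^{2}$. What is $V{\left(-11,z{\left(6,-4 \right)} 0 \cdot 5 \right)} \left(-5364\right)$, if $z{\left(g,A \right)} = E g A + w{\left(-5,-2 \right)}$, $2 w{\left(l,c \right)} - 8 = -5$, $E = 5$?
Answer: $-649044$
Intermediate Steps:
$w{\left(l,c \right)} = \frac{3}{2}$ ($w{\left(l,c \right)} = 4 + \frac{1}{2} \left(-5\right) = 4 - \frac{5}{2} = \frac{3}{2}$)
$z{\left(g,A \right)} = \frac{3}{2} + 5 A g$ ($z{\left(g,A \right)} = 5 g A + \frac{3}{2} = 5 A g + \frac{3}{2} = \frac{3}{2} + 5 A g$)
$V{\left(D,q \right)} = D^{2}$ ($V{\left(D,q \right)} = \left(\left(-3 + D\right) 0 + D\right)^{2} = \left(0 + D\right)^{2} = D^{2}$)
$V{\left(-11,z{\left(6,-4 \right)} 0 \cdot 5 \right)} \left(-5364\right) = \left(-11\right)^{2} \left(-5364\right) = 121 \left(-5364\right) = -649044$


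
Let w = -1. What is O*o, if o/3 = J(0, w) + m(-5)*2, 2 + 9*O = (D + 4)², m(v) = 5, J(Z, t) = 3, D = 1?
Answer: 299/3 ≈ 99.667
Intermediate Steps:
O = 23/9 (O = -2/9 + (1 + 4)²/9 = -2/9 + (⅑)*5² = -2/9 + (⅑)*25 = -2/9 + 25/9 = 23/9 ≈ 2.5556)
o = 39 (o = 3*(3 + 5*2) = 3*(3 + 10) = 3*13 = 39)
O*o = (23/9)*39 = 299/3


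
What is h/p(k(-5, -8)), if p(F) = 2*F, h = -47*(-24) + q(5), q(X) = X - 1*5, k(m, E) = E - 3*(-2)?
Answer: -282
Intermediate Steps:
k(m, E) = 6 + E (k(m, E) = E + 6 = 6 + E)
q(X) = -5 + X (q(X) = X - 5 = -5 + X)
h = 1128 (h = -47*(-24) + (-5 + 5) = 1128 + 0 = 1128)
h/p(k(-5, -8)) = 1128/((2*(6 - 8))) = 1128/((2*(-2))) = 1128/(-4) = 1128*(-¼) = -282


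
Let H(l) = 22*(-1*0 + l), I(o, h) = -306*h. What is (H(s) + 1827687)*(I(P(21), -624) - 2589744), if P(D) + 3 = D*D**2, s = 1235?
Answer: -4449430971600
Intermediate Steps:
P(D) = -3 + D**3 (P(D) = -3 + D*D**2 = -3 + D**3)
H(l) = 22*l (H(l) = 22*(0 + l) = 22*l)
(H(s) + 1827687)*(I(P(21), -624) - 2589744) = (22*1235 + 1827687)*(-306*(-624) - 2589744) = (27170 + 1827687)*(190944 - 2589744) = 1854857*(-2398800) = -4449430971600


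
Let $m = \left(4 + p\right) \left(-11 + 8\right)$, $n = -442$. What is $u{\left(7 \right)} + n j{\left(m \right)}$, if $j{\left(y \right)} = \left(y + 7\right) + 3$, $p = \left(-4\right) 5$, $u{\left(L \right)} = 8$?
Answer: $-25628$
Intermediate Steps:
$p = -20$
$m = 48$ ($m = \left(4 - 20\right) \left(-11 + 8\right) = \left(-16\right) \left(-3\right) = 48$)
$j{\left(y \right)} = 10 + y$ ($j{\left(y \right)} = \left(7 + y\right) + 3 = 10 + y$)
$u{\left(7 \right)} + n j{\left(m \right)} = 8 - 442 \left(10 + 48\right) = 8 - 25636 = -25628$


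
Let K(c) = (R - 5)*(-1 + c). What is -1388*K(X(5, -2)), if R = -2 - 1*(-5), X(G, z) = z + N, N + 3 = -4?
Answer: -27760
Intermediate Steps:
N = -7 (N = -3 - 4 = -7)
X(G, z) = -7 + z (X(G, z) = z - 7 = -7 + z)
R = 3 (R = -2 + 5 = 3)
K(c) = 2 - 2*c (K(c) = (3 - 5)*(-1 + c) = -2*(-1 + c) = 2 - 2*c)
-1388*K(X(5, -2)) = -1388*(2 - 2*(-7 - 2)) = -1388*(2 - 2*(-9)) = -1388*(2 + 18) = -1388*20 = -27760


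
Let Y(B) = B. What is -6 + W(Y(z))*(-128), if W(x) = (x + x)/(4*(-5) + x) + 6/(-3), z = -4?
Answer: 622/3 ≈ 207.33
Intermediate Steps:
W(x) = -2 + 2*x/(-20 + x) (W(x) = (2*x)/(-20 + x) + 6*(-1/3) = 2*x/(-20 + x) - 2 = -2 + 2*x/(-20 + x))
-6 + W(Y(z))*(-128) = -6 + (40/(-20 - 4))*(-128) = -6 + (40/(-24))*(-128) = -6 + (40*(-1/24))*(-128) = -6 - 5/3*(-128) = -6 + 640/3 = 622/3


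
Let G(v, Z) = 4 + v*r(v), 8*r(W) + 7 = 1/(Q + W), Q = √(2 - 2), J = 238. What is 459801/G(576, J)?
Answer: -1226136/1333 ≈ -919.83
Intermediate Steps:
Q = 0 (Q = √0 = 0)
r(W) = -7/8 + 1/(8*W) (r(W) = -7/8 + 1/(8*(0 + W)) = -7/8 + 1/(8*W))
G(v, Z) = 33/8 - 7*v/8 (G(v, Z) = 4 + v*((1 - 7*v)/(8*v)) = 4 + (⅛ - 7*v/8) = 33/8 - 7*v/8)
459801/G(576, J) = 459801/(33/8 - 7/8*576) = 459801/(33/8 - 504) = 459801/(-3999/8) = 459801*(-8/3999) = -1226136/1333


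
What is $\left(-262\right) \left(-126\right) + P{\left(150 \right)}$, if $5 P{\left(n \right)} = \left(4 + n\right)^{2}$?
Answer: $\frac{188776}{5} \approx 37755.0$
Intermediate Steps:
$P{\left(n \right)} = \frac{\left(4 + n\right)^{2}}{5}$
$\left(-262\right) \left(-126\right) + P{\left(150 \right)} = \left(-262\right) \left(-126\right) + \frac{\left(4 + 150\right)^{2}}{5} = 33012 + \frac{154^{2}}{5} = 33012 + \frac{1}{5} \cdot 23716 = 33012 + \frac{23716}{5} = \frac{188776}{5}$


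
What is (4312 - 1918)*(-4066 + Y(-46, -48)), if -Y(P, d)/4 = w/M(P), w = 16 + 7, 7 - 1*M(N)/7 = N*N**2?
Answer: -947537182836/97343 ≈ -9.7340e+6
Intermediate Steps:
M(N) = 49 - 7*N**3 (M(N) = 49 - 7*N*N**2 = 49 - 7*N**3)
w = 23
Y(P, d) = -92/(49 - 7*P**3)
(4312 - 1918)*(-4066 + Y(-46, -48)) = (4312 - 1918)*(-4066 + 92/(7*(-7 + (-46)**3))) = 2394*(-4066 + 92/(7*(-7 - 97336))) = 2394*(-4066 + (92/7)/(-97343)) = 2394*(-4066 + (92/7)*(-1/97343)) = 2394*(-4066 - 92/681401) = 2394*(-2770576558/681401) = -947537182836/97343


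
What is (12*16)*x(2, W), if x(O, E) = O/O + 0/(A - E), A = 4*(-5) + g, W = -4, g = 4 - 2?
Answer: 192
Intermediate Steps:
g = 2
A = -18 (A = 4*(-5) + 2 = -20 + 2 = -18)
x(O, E) = 1 (x(O, E) = O/O + 0/(-18 - E) = 1 + 0 = 1)
(12*16)*x(2, W) = (12*16)*1 = 192*1 = 192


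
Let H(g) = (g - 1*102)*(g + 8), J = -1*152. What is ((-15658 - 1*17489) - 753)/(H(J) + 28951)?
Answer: -33900/65527 ≈ -0.51734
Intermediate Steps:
J = -152
H(g) = (-102 + g)*(8 + g) (H(g) = (g - 102)*(8 + g) = (-102 + g)*(8 + g))
((-15658 - 1*17489) - 753)/(H(J) + 28951) = ((-15658 - 1*17489) - 753)/((-816 + (-152)² - 94*(-152)) + 28951) = ((-15658 - 17489) - 753)/((-816 + 23104 + 14288) + 28951) = (-33147 - 753)/(36576 + 28951) = -33900/65527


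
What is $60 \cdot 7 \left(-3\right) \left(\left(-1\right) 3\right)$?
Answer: $3780$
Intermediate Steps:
$60 \cdot 7 \left(-3\right) \left(\left(-1\right) 3\right) = 60 \left(\left(-21\right) \left(-3\right)\right) = 60 \cdot 63 = 3780$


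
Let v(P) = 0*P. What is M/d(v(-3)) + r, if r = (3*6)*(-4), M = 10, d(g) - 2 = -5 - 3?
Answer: -221/3 ≈ -73.667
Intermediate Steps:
v(P) = 0
d(g) = -6 (d(g) = 2 + (-5 - 3) = 2 - 8 = -6)
r = -72 (r = 18*(-4) = -72)
M/d(v(-3)) + r = 10/(-6) - 72 = -⅙*10 - 72 = -5/3 - 72 = -221/3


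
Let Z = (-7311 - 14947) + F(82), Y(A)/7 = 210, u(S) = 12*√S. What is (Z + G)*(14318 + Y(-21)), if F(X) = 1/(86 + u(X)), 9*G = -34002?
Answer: -453395513346/1103 + 47364*√82/1103 ≈ -4.1106e+8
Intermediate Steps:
G = -3778 (G = (⅑)*(-34002) = -3778)
F(X) = 1/(86 + 12*√X)
Y(A) = 1470 (Y(A) = 7*210 = 1470)
Z = -22258 + 1/(2*(43 + 6*√82)) (Z = (-7311 - 14947) + 1/(2*(43 + 6*√82)) = -22258 + 1/(2*(43 + 6*√82)) ≈ -22258.)
(Z + G)*(14318 + Y(-21)) = ((-49101191/2206 + 3*√82/1103) - 3778)*(14318 + 1470) = (-57435459/2206 + 3*√82/1103)*15788 = -453395513346/1103 + 47364*√82/1103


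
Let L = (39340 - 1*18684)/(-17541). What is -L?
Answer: 20656/17541 ≈ 1.1776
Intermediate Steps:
L = -20656/17541 (L = (39340 - 18684)*(-1/17541) = 20656*(-1/17541) = -20656/17541 ≈ -1.1776)
-L = -1*(-20656/17541) = 20656/17541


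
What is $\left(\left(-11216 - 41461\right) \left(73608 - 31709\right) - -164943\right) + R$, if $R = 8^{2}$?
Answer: $-2206948616$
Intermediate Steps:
$R = 64$
$\left(\left(-11216 - 41461\right) \left(73608 - 31709\right) - -164943\right) + R = \left(\left(-11216 - 41461\right) \left(73608 - 31709\right) - -164943\right) + 64 = \left(\left(-52677\right) 41899 + 164943\right) + 64 = \left(-2207113623 + 164943\right) + 64 = -2206948680 + 64 = -2206948616$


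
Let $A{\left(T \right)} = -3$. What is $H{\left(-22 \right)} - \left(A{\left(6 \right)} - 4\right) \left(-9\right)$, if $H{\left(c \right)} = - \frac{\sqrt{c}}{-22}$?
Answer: $-63 + \frac{i \sqrt{22}}{22} \approx -63.0 + 0.2132 i$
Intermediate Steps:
$H{\left(c \right)} = \frac{\sqrt{c}}{22}$ ($H{\left(c \right)} = - \frac{\left(-1\right) \sqrt{c}}{22} = \frac{\sqrt{c}}{22}$)
$H{\left(-22 \right)} - \left(A{\left(6 \right)} - 4\right) \left(-9\right) = \frac{\sqrt{-22}}{22} - \left(-3 - 4\right) \left(-9\right) = \frac{i \sqrt{22}}{22} - \left(-7\right) \left(-9\right) = \frac{i \sqrt{22}}{22} - 63 = -63 + \frac{i \sqrt{22}}{22}$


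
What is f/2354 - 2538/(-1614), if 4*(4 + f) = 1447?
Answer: 4367907/2532904 ≈ 1.7245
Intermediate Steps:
f = 1431/4 (f = -4 + (1/4)*1447 = -4 + 1447/4 = 1431/4 ≈ 357.75)
f/2354 - 2538/(-1614) = (1431/4)/2354 - 2538/(-1614) = (1431/4)*(1/2354) - 2538*(-1/1614) = 1431/9416 + 423/269 = 4367907/2532904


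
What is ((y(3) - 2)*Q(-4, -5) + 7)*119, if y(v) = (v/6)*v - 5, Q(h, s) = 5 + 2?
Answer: -7497/2 ≈ -3748.5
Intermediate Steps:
Q(h, s) = 7
y(v) = -5 + v²/6 (y(v) = (v*(⅙))*v - 5 = (v/6)*v - 5 = v²/6 - 5 = -5 + v²/6)
((y(3) - 2)*Q(-4, -5) + 7)*119 = (((-5 + (⅙)*3²) - 2)*7 + 7)*119 = (((-5 + (⅙)*9) - 2)*7 + 7)*119 = (((-5 + 3/2) - 2)*7 + 7)*119 = ((-7/2 - 2)*7 + 7)*119 = (-11/2*7 + 7)*119 = (-77/2 + 7)*119 = -63/2*119 = -7497/2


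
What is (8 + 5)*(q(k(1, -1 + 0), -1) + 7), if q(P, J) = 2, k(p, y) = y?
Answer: 117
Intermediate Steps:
(8 + 5)*(q(k(1, -1 + 0), -1) + 7) = (8 + 5)*(2 + 7) = 13*9 = 117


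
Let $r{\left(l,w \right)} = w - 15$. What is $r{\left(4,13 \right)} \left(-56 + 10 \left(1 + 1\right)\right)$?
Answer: $72$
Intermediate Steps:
$r{\left(l,w \right)} = -15 + w$
$r{\left(4,13 \right)} \left(-56 + 10 \left(1 + 1\right)\right) = \left(-15 + 13\right) \left(-56 + 10 \left(1 + 1\right)\right) = - 2 \left(-56 + 10 \cdot 2\right) = - 2 \left(-56 + 20\right) = \left(-2\right) \left(-36\right) = 72$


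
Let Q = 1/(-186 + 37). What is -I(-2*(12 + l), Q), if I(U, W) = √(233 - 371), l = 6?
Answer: -I*√138 ≈ -11.747*I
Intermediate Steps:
Q = -1/149 (Q = 1/(-149) = -1/149 ≈ -0.0067114)
I(U, W) = I*√138 (I(U, W) = √(-138) = I*√138)
-I(-2*(12 + l), Q) = -I*√138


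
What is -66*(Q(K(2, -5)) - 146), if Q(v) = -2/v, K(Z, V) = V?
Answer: 48048/5 ≈ 9609.6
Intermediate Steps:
-66*(Q(K(2, -5)) - 146) = -66*(-2/(-5) - 146) = -66*(-2*(-⅕) - 146) = -66*(⅖ - 146) = -66*(-728/5) = 48048/5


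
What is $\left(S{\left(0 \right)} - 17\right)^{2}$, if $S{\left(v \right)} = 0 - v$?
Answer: $289$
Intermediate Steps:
$S{\left(v \right)} = - v$
$\left(S{\left(0 \right)} - 17\right)^{2} = \left(\left(-1\right) 0 - 17\right)^{2} = \left(0 - 17\right)^{2} = \left(-17\right)^{2} = 289$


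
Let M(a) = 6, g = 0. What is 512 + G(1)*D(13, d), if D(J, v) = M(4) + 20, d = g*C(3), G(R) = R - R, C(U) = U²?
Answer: 512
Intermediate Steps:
G(R) = 0
d = 0 (d = 0*3² = 0*9 = 0)
D(J, v) = 26 (D(J, v) = 6 + 20 = 26)
512 + G(1)*D(13, d) = 512 + 0*26 = 512 + 0 = 512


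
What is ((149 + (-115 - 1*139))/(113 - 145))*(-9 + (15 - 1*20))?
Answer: -735/16 ≈ -45.938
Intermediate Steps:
((149 + (-115 - 1*139))/(113 - 145))*(-9 + (15 - 1*20)) = ((149 + (-115 - 139))/(-32))*(-9 + (15 - 20)) = ((149 - 254)*(-1/32))*(-9 - 5) = -105*(-1/32)*(-14) = (105/32)*(-14) = -735/16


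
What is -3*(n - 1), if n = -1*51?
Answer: 156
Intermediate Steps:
n = -51
-3*(n - 1) = -3*(-51 - 1) = -3*(-52) = 156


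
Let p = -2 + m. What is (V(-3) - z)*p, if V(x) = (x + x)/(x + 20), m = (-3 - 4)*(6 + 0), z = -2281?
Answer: -1705924/17 ≈ -1.0035e+5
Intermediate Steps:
m = -42 (m = -7*6 = -42)
p = -44 (p = -2 - 42 = -44)
V(x) = 2*x/(20 + x) (V(x) = (2*x)/(20 + x) = 2*x/(20 + x))
(V(-3) - z)*p = (2*(-3)/(20 - 3) - 1*(-2281))*(-44) = (2*(-3)/17 + 2281)*(-44) = (2*(-3)*(1/17) + 2281)*(-44) = (-6/17 + 2281)*(-44) = (38771/17)*(-44) = -1705924/17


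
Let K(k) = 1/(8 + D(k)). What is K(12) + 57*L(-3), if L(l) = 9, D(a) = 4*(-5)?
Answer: 6155/12 ≈ 512.92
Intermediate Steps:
D(a) = -20
K(k) = -1/12 (K(k) = 1/(8 - 20) = 1/(-12) = -1/12)
K(12) + 57*L(-3) = -1/12 + 57*9 = -1/12 + 513 = 6155/12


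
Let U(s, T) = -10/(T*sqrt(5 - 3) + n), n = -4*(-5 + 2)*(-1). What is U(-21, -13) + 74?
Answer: 7118/97 + 65*sqrt(2)/97 ≈ 74.329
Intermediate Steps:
n = -12 (n = -4*(-3)*(-1) = 12*(-1) = -12)
U(s, T) = -10/(-12 + T*sqrt(2)) (U(s, T) = -10/(T*sqrt(5 - 3) - 12) = -10/(T*sqrt(2) - 12) = -10/(-12 + T*sqrt(2)))
U(-21, -13) + 74 = -10/(-12 - 13*sqrt(2)) + 74 = 74 - 10/(-12 - 13*sqrt(2))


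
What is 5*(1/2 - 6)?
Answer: -55/2 ≈ -27.500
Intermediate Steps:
5*(1/2 - 6) = 5*(½ - 6) = 5*(-11/2) = -55/2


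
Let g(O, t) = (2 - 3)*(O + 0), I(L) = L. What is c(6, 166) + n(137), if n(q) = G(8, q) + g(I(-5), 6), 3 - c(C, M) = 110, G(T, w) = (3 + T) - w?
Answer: -228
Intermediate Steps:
G(T, w) = 3 + T - w
g(O, t) = -O
c(C, M) = -107 (c(C, M) = 3 - 1*110 = 3 - 110 = -107)
n(q) = 16 - q (n(q) = (3 + 8 - q) - 1*(-5) = (11 - q) + 5 = 16 - q)
c(6, 166) + n(137) = -107 + (16 - 1*137) = -107 + (16 - 137) = -107 - 121 = -228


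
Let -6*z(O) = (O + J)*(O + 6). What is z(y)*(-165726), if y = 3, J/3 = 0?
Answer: 745767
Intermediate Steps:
J = 0 (J = 3*0 = 0)
z(O) = -O*(6 + O)/6 (z(O) = -(O + 0)*(O + 6)/6 = -O*(6 + O)/6)
z(y)*(-165726) = ((⅙)*3*(-6 - 1*3))*(-165726) = ((⅙)*3*(-6 - 3))*(-165726) = ((⅙)*3*(-9))*(-165726) = -9/2*(-165726) = 745767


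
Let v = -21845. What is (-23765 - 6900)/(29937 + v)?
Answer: -30665/8092 ≈ -3.7895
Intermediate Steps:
(-23765 - 6900)/(29937 + v) = (-23765 - 6900)/(29937 - 21845) = -30665/8092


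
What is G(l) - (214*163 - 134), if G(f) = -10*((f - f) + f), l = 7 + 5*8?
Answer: -35218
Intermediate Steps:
l = 47 (l = 7 + 40 = 47)
G(f) = -10*f (G(f) = -10*(0 + f) = -10*f)
G(l) - (214*163 - 134) = -10*47 - (214*163 - 134) = -470 - (34882 - 134) = -470 - 1*34748 = -470 - 34748 = -35218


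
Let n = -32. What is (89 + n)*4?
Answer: 228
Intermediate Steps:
(89 + n)*4 = (89 - 32)*4 = 57*4 = 228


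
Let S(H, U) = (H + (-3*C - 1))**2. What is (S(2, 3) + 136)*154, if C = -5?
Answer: 60368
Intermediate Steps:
S(H, U) = (14 + H)**2 (S(H, U) = (H + (-3*(-5) - 1))**2 = (H + (15 - 1))**2 = (H + 14)**2 = (14 + H)**2)
(S(2, 3) + 136)*154 = ((14 + 2)**2 + 136)*154 = (16**2 + 136)*154 = (256 + 136)*154 = 392*154 = 60368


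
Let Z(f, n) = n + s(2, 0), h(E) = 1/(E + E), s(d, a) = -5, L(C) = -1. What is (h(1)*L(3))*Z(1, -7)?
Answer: 6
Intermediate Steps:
h(E) = 1/(2*E)
Z(f, n) = -5 + n (Z(f, n) = n - 5 = -5 + n)
(h(1)*L(3))*Z(1, -7) = (((½)/1)*(-1))*(-5 - 7) = (((½)*1)*(-1))*(-12) = ((½)*(-1))*(-12) = -½*(-12) = 6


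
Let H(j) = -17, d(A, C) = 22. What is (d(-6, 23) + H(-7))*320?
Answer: 1600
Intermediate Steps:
(d(-6, 23) + H(-7))*320 = (22 - 17)*320 = 5*320 = 1600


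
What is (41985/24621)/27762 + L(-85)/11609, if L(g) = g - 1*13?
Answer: -7388706659/881675433002 ≈ -0.0083803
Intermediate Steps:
L(g) = -13 + g (L(g) = g - 13 = -13 + g)
(41985/24621)/27762 + L(-85)/11609 = (41985/24621)/27762 + (-13 - 85)/11609 = (41985*(1/24621))*(1/27762) - 98*1/11609 = (13995/8207)*(1/27762) - 98/11609 = 4665/75947578 - 98/11609 = -7388706659/881675433002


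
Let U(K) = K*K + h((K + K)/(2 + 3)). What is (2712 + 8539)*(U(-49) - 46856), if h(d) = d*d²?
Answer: -73109751817/125 ≈ -5.8488e+8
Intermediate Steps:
h(d) = d³
U(K) = K² + 8*K³/125 (U(K) = K*K + ((K + K)/(2 + 3))³ = K² + ((2*K)/5)³ = K² + ((2*K)*(⅕))³ = K² + (2*K/5)³ = K² + 8*K³/125)
(2712 + 8539)*(U(-49) - 46856) = (2712 + 8539)*((1/125)*(-49)²*(125 + 8*(-49)) - 46856) = 11251*((1/125)*2401*(125 - 392) - 46856) = 11251*((1/125)*2401*(-267) - 46856) = 11251*(-641067/125 - 46856) = 11251*(-6498067/125) = -73109751817/125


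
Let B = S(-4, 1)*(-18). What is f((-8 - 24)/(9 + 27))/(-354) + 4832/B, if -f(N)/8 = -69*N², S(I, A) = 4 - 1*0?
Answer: -326612/4779 ≈ -68.343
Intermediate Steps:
S(I, A) = 4 (S(I, A) = 4 + 0 = 4)
B = -72 (B = 4*(-18) = -72)
f(N) = 552*N² (f(N) = -(-552)*N² = 552*N²)
f((-8 - 24)/(9 + 27))/(-354) + 4832/B = (552*((-8 - 24)/(9 + 27))²)/(-354) + 4832/(-72) = (552*(-32/36)²)*(-1/354) + 4832*(-1/72) = (552*(-32*1/36)²)*(-1/354) - 604/9 = (552*(-8/9)²)*(-1/354) - 604/9 = (552*(64/81))*(-1/354) - 604/9 = (11776/27)*(-1/354) - 604/9 = -5888/4779 - 604/9 = -326612/4779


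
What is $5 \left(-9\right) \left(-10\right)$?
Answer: $450$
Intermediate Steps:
$5 \left(-9\right) \left(-10\right) = \left(-45\right) \left(-10\right) = 450$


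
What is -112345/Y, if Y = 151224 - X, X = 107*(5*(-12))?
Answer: -112345/157644 ≈ -0.71265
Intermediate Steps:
X = -6420 (X = 107*(-60) = -6420)
Y = 157644 (Y = 151224 - 1*(-6420) = 151224 + 6420 = 157644)
-112345/Y = -112345/157644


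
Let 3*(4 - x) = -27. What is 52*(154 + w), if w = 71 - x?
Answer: 11024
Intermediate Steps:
x = 13 (x = 4 - ⅓*(-27) = 4 + 9 = 13)
w = 58 (w = 71 - 1*13 = 71 - 13 = 58)
52*(154 + w) = 52*(154 + 58) = 52*212 = 11024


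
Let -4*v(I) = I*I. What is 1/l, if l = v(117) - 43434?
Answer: -4/187425 ≈ -2.1342e-5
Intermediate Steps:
v(I) = -I**2/4 (v(I) = -I*I/4 = -I**2/4)
l = -187425/4 (l = -1/4*117**2 - 43434 = -1/4*13689 - 43434 = -13689/4 - 43434 = -187425/4 ≈ -46856.)
1/l = 1/(-187425/4) = -4/187425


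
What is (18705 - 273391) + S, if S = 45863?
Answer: -208823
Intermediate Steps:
(18705 - 273391) + S = (18705 - 273391) + 45863 = -254686 + 45863 = -208823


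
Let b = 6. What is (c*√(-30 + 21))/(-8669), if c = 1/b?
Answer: -I/17338 ≈ -5.7677e-5*I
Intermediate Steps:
c = ⅙ (c = 1/6 = ⅙ ≈ 0.16667)
(c*√(-30 + 21))/(-8669) = (√(-30 + 21)/6)/(-8669) = (√(-9)/6)*(-1/8669) = ((3*I)/6)*(-1/8669) = (I/2)*(-1/8669) = -I/17338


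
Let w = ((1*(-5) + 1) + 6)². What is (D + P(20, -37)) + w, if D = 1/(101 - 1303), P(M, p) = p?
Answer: -39667/1202 ≈ -33.001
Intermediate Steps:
w = 4 (w = ((-5 + 1) + 6)² = (-4 + 6)² = 2² = 4)
D = -1/1202 (D = 1/(-1202) = -1/1202 ≈ -0.00083195)
(D + P(20, -37)) + w = (-1/1202 - 37) + 4 = -44475/1202 + 4 = -39667/1202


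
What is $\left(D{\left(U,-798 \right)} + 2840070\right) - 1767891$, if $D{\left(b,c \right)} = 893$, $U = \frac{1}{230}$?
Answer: $1073072$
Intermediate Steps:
$U = \frac{1}{230} \approx 0.0043478$
$\left(D{\left(U,-798 \right)} + 2840070\right) - 1767891 = \left(893 + 2840070\right) - 1767891 = 2840963 - 1767891 = 1073072$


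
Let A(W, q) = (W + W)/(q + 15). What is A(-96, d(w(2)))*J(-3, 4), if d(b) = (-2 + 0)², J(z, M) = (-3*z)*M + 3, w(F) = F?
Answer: -7488/19 ≈ -394.11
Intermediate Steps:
J(z, M) = 3 - 3*M*z (J(z, M) = -3*M*z + 3 = 3 - 3*M*z)
d(b) = 4 (d(b) = (-2)² = 4)
A(W, q) = 2*W/(15 + q) (A(W, q) = (2*W)/(15 + q) = 2*W/(15 + q))
A(-96, d(w(2)))*J(-3, 4) = (2*(-96)/(15 + 4))*(3 - 3*4*(-3)) = (2*(-96)/19)*(3 + 36) = (2*(-96)*(1/19))*39 = -192/19*39 = -7488/19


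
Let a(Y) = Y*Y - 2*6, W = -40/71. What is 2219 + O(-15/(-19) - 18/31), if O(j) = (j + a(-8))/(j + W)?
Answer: 30717792/14827 ≈ 2071.7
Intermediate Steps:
W = -40/71 (W = -40*1/71 = -40/71 ≈ -0.56338)
a(Y) = -12 + Y² (a(Y) = Y² - 12 = -12 + Y²)
O(j) = (52 + j)/(-40/71 + j) (O(j) = (j + (-12 + (-8)²))/(j - 40/71) = (j + (-12 + 64))/(-40/71 + j) = (j + 52)/(-40/71 + j) = (52 + j)/(-40/71 + j))
2219 + O(-15/(-19) - 18/31) = 2219 + 71*(52 + (-15/(-19) - 18/31))/(-40 + 71*(-15/(-19) - 18/31)) = 2219 + 71*(52 + (-15*(-1/19) - 18*1/31))/(-40 + 71*(-15*(-1/19) - 18*1/31)) = 2219 + 71*(52 + (15/19 - 18/31))/(-40 + 71*(15/19 - 18/31)) = 2219 + 71*(52 + 123/589)/(-40 + 71*(123/589)) = 2219 + 71*(30751/589)/(-40 + 8733/589) = 2219 + 71*(30751/589)/(-14827/589) = 2219 + 71*(-589/14827)*(30751/589) = 2219 - 2183321/14827 = 30717792/14827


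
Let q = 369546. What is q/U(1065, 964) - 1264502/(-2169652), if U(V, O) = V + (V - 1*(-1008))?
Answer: 67146185439/567363998 ≈ 118.35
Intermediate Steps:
U(V, O) = 1008 + 2*V (U(V, O) = V + (V + 1008) = V + (1008 + V) = 1008 + 2*V)
q/U(1065, 964) - 1264502/(-2169652) = 369546/(1008 + 2*1065) - 1264502/(-2169652) = 369546/(1008 + 2130) - 1264502*(-1/2169652) = 369546/3138 + 632251/1084826 = 369546*(1/3138) + 632251/1084826 = 61591/523 + 632251/1084826 = 67146185439/567363998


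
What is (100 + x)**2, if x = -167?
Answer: 4489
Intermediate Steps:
(100 + x)**2 = (100 - 167)**2 = (-67)**2 = 4489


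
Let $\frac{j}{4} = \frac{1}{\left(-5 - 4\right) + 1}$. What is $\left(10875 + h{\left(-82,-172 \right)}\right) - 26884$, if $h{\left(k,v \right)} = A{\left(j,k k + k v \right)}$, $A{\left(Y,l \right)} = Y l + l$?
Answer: $-5595$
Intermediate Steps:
$j = - \frac{1}{2}$ ($j = \frac{4}{\left(-5 - 4\right) + 1} = \frac{4}{-9 + 1} = \frac{4}{-8} = 4 \left(- \frac{1}{8}\right) = - \frac{1}{2} \approx -0.5$)
$A{\left(Y,l \right)} = l + Y l$
$h{\left(k,v \right)} = \frac{k^{2}}{2} + \frac{k v}{2}$ ($h{\left(k,v \right)} = \left(k k + k v\right) \left(1 - \frac{1}{2}\right) = \left(k^{2} + k v\right) \frac{1}{2} = \frac{k^{2}}{2} + \frac{k v}{2}$)
$\left(10875 + h{\left(-82,-172 \right)}\right) - 26884 = \left(10875 + \frac{1}{2} \left(-82\right) \left(-82 - 172\right)\right) - 26884 = \left(10875 + \frac{1}{2} \left(-82\right) \left(-254\right)\right) - 26884 = \left(10875 + 10414\right) - 26884 = 21289 - 26884 = -5595$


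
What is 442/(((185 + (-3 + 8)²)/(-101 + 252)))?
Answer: 33371/105 ≈ 317.82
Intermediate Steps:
442/(((185 + (-3 + 8)²)/(-101 + 252))) = 442/(((185 + 5²)/151)) = 442/(((185 + 25)*(1/151))) = 442/((210*(1/151))) = 442/(210/151) = 442*(151/210) = 33371/105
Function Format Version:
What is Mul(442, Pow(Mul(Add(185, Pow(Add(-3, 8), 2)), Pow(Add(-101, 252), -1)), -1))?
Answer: Rational(33371, 105) ≈ 317.82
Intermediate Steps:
Mul(442, Pow(Mul(Add(185, Pow(Add(-3, 8), 2)), Pow(Add(-101, 252), -1)), -1)) = Mul(442, Pow(Mul(Add(185, Pow(5, 2)), Pow(151, -1)), -1)) = Mul(442, Pow(Mul(Add(185, 25), Rational(1, 151)), -1)) = Mul(442, Pow(Mul(210, Rational(1, 151)), -1)) = Mul(442, Pow(Rational(210, 151), -1)) = Mul(442, Rational(151, 210)) = Rational(33371, 105)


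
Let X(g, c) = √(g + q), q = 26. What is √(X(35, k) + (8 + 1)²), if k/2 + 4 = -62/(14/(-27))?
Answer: √(81 + √61) ≈ 9.4239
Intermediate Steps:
k = 1618/7 (k = -8 + 2*(-62/(14/(-27))) = -8 + 2*(-62/(14*(-1/27))) = -8 + 2*(-62/(-14/27)) = -8 + 2*(-62*(-27/14)) = -8 + 2*(837/7) = -8 + 1674/7 = 1618/7 ≈ 231.14)
X(g, c) = √(26 + g) (X(g, c) = √(g + 26) = √(26 + g))
√(X(35, k) + (8 + 1)²) = √(√(26 + 35) + (8 + 1)²) = √(√61 + 9²) = √(√61 + 81) = √(81 + √61)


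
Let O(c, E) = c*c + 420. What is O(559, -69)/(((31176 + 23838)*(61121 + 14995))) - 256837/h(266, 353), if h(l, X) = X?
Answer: -1075490861277235/1478168305272 ≈ -727.58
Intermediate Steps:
O(c, E) = 420 + c² (O(c, E) = c² + 420 = 420 + c²)
O(559, -69)/(((31176 + 23838)*(61121 + 14995))) - 256837/h(266, 353) = (420 + 559²)/(((31176 + 23838)*(61121 + 14995))) - 256837/353 = (420 + 312481)/((55014*76116)) - 256837*1/353 = 312901/4187445624 - 256837/353 = -1075490861277235/1478168305272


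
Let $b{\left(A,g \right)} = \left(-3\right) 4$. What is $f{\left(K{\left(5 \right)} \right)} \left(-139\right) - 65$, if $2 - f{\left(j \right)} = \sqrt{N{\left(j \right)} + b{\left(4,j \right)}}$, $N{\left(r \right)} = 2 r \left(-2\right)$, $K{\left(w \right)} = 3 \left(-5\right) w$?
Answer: $-343 + 1668 \sqrt{2} \approx 2015.9$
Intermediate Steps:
$K{\left(w \right)} = - 15 w$
$b{\left(A,g \right)} = -12$
$N{\left(r \right)} = - 4 r$
$f{\left(j \right)} = 2 - \sqrt{-12 - 4 j}$ ($f{\left(j \right)} = 2 - \sqrt{- 4 j - 12} = 2 - \sqrt{-12 - 4 j}$)
$f{\left(K{\left(5 \right)} \right)} \left(-139\right) - 65 = \left(2 - 2 \sqrt{-3 - \left(-15\right) 5}\right) \left(-139\right) - 65 = \left(2 - 2 \sqrt{-3 - -75}\right) \left(-139\right) - 65 = \left(2 - 2 \sqrt{-3 + 75}\right) \left(-139\right) - 65 = \left(2 - 2 \sqrt{72}\right) \left(-139\right) - 65 = \left(2 - 2 \cdot 6 \sqrt{2}\right) \left(-139\right) - 65 = \left(2 - 12 \sqrt{2}\right) \left(-139\right) - 65 = \left(-278 + 1668 \sqrt{2}\right) - 65 = -343 + 1668 \sqrt{2}$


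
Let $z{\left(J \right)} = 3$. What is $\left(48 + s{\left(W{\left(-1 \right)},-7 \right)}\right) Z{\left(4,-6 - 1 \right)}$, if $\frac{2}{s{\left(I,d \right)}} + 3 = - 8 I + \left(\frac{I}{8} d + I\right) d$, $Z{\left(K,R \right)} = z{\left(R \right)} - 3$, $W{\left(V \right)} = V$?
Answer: $0$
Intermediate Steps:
$Z{\left(K,R \right)} = 0$ ($Z{\left(K,R \right)} = 3 - 3 = 0$)
$s{\left(I,d \right)} = \frac{2}{-3 - 8 I + d \left(I + \frac{I d}{8}\right)}$ ($s{\left(I,d \right)} = \frac{2}{-3 - \left(8 I - \left(\frac{I}{8} d + I\right) d\right)} = \frac{2}{-3 - \left(8 I - \left(\frac{I d}{8} + I\right) d\right)} = \frac{2}{-3 - \left(8 I - \left(I + \frac{I d}{8}\right) d\right)} = \frac{2}{-3 - \left(8 I - d \left(I + \frac{I d}{8}\right)\right)} = \frac{2}{-3 - 8 I + d \left(I + \frac{I d}{8}\right)}$)
$\left(48 + s{\left(W{\left(-1 \right)},-7 \right)}\right) Z{\left(4,-6 - 1 \right)} = \left(48 + \frac{16}{-24 - -64 - \left(-7\right)^{2} + 8 \left(-1\right) \left(-7\right)}\right) 0 = \left(48 + \frac{16}{-24 + 64 - 49 + 56}\right) 0 = \left(48 + \frac{16}{47}\right) 0 = \frac{2272}{47} \cdot 0 = 0$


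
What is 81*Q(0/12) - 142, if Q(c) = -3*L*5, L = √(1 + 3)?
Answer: -2572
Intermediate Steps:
L = 2 (L = √4 = 2)
Q(c) = -30 (Q(c) = -3*2*5 = -6*5 = -30)
81*Q(0/12) - 142 = 81*(-30) - 142 = -2430 - 142 = -2572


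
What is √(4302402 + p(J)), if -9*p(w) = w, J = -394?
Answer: 2*√9680503/3 ≈ 2074.2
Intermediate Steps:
p(w) = -w/9
√(4302402 + p(J)) = √(4302402 - ⅑*(-394)) = √(4302402 + 394/9) = √(38722012/9) = 2*√9680503/3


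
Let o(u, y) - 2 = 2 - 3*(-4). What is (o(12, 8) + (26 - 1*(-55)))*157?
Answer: 15229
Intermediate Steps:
o(u, y) = 16 (o(u, y) = 2 + (2 - 3*(-4)) = 2 + (2 + 12) = 2 + 14 = 16)
(o(12, 8) + (26 - 1*(-55)))*157 = (16 + (26 - 1*(-55)))*157 = (16 + (26 + 55))*157 = (16 + 81)*157 = 97*157 = 15229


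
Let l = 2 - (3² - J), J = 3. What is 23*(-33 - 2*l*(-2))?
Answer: -1127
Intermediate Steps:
l = -4 (l = 2 - (3² - 1*3) = 2 - (9 - 3) = 2 - 1*6 = 2 - 6 = -4)
23*(-33 - 2*l*(-2)) = 23*(-33 - 2*(-4)*(-2)) = 23*(-33 + 8*(-2)) = 23*(-33 - 16) = 23*(-49) = -1127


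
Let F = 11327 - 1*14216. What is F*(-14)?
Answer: 40446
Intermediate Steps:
F = -2889 (F = 11327 - 14216 = -2889)
F*(-14) = -2889*(-14) = 40446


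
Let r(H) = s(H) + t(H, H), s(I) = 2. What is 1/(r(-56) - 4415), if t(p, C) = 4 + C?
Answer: -1/4465 ≈ -0.00022396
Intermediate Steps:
r(H) = 6 + H (r(H) = 2 + (4 + H) = 6 + H)
1/(r(-56) - 4415) = 1/((6 - 56) - 4415) = 1/(-50 - 4415) = 1/(-4465) = -1/4465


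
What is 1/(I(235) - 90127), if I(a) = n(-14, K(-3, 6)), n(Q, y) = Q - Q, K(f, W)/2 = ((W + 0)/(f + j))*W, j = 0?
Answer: -1/90127 ≈ -1.1095e-5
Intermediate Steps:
K(f, W) = 2*W²/f (K(f, W) = 2*(((W + 0)/(f + 0))*W) = 2*((W/f)*W) = 2*(W²/f) = 2*W²/f)
n(Q, y) = 0
I(a) = 0
1/(I(235) - 90127) = 1/(0 - 90127) = 1/(-90127) = -1/90127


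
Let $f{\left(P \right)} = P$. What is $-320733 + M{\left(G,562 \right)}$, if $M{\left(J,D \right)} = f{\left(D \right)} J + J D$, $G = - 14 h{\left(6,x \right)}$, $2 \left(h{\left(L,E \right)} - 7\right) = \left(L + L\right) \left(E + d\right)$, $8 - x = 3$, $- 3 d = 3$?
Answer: $-808549$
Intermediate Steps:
$d = -1$ ($d = \left(- \frac{1}{3}\right) 3 = -1$)
$x = 5$ ($x = 8 - 3 = 5$)
$h{\left(L,E \right)} = 7 + L \left(-1 + E\right)$ ($h{\left(L,E \right)} = 7 + \frac{\left(L + L\right) \left(E - 1\right)}{2} = 7 + \frac{2 L \left(-1 + E\right)}{2} = 7 + L \left(-1 + E\right)$)
$G = -434$ ($G = - 14 \left(7 - 6 + 5 \cdot 6\right) = - 14 \left(7 - 6 + 30\right) = \left(-14\right) 31 = -434$)
$M{\left(J,D \right)} = 2 D J$ ($M{\left(J,D \right)} = D J + J D = D J + D J = 2 D J$)
$-320733 + M{\left(G,562 \right)} = -320733 + 2 \cdot 562 \left(-434\right) = -320733 - 487816 = -808549$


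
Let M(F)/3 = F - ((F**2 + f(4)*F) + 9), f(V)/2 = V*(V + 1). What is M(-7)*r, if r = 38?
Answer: 24510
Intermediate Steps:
f(V) = 2*V*(1 + V) (f(V) = 2*(V*(V + 1)) = 2*(V*(1 + V)) = 2*V*(1 + V))
M(F) = -27 - 117*F - 3*F**2 (M(F) = 3*(F - ((F**2 + (2*4*(1 + 4))*F) + 9)) = 3*(F - ((F**2 + (2*4*5)*F) + 9)) = 3*(F - ((F**2 + 40*F) + 9)) = 3*(F - (9 + F**2 + 40*F)) = 3*(F + (-9 - F**2 - 40*F)) = 3*(-9 - F**2 - 39*F) = -27 - 117*F - 3*F**2)
M(-7)*r = (-27 - 117*(-7) - 3*(-7)**2)*38 = (-27 + 819 - 3*49)*38 = (-27 + 819 - 147)*38 = 645*38 = 24510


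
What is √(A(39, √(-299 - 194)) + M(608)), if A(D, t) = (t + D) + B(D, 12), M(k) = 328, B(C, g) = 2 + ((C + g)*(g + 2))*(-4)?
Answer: √(-2487 + I*√493) ≈ 0.2226 + 49.87*I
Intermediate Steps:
B(C, g) = 2 - 4*(2 + g)*(C + g) (B(C, g) = 2 + ((C + g)*(2 + g))*(-4) = 2 + ((2 + g)*(C + g))*(-4) = 2 - 4*(2 + g)*(C + g))
A(D, t) = -670 + t - 55*D (A(D, t) = (t + D) + (2 - 8*D - 8*12 - 4*12² - 4*D*12) = (D + t) + (2 - 8*D - 96 - 4*144 - 48*D) = (D + t) + (2 - 8*D - 96 - 576 - 48*D) = (D + t) + (-670 - 56*D) = -670 + t - 55*D)
√(A(39, √(-299 - 194)) + M(608)) = √((-670 + √(-299 - 194) - 55*39) + 328) = √((-670 + √(-493) - 2145) + 328) = √((-670 + I*√493 - 2145) + 328) = √((-2815 + I*√493) + 328) = √(-2487 + I*√493)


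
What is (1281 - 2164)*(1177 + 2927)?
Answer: -3623832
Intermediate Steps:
(1281 - 2164)*(1177 + 2927) = -883*4104 = -3623832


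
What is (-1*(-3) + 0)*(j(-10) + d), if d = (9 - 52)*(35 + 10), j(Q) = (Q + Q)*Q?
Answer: -5205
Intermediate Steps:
j(Q) = 2*Q² (j(Q) = (2*Q)*Q = 2*Q²)
d = -1935 (d = -43*45 = -1935)
(-1*(-3) + 0)*(j(-10) + d) = (-1*(-3) + 0)*(2*(-10)² - 1935) = (3 + 0)*(2*100 - 1935) = 3*(200 - 1935) = 3*(-1735) = -5205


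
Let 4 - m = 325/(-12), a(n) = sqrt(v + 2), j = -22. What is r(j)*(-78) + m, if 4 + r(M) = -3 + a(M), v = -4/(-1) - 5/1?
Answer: 5989/12 ≈ 499.08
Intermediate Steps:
v = -1 (v = -4*(-1) - 5*1 = 4 - 5 = -1)
a(n) = 1 (a(n) = sqrt(-1 + 2) = sqrt(1) = 1)
m = 373/12 (m = 4 - 325/(-12) = 4 - 325*(-1)/12 = 4 - 1*(-325/12) = 4 + 325/12 = 373/12 ≈ 31.083)
r(M) = -6 (r(M) = -4 + (-3 + 1) = -4 - 2 = -6)
r(j)*(-78) + m = -6*(-78) + 373/12 = 468 + 373/12 = 5989/12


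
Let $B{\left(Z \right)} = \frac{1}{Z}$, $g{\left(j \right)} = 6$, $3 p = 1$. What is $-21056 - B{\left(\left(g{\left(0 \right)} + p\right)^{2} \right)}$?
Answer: $- \frac{7601225}{361} \approx -21056.0$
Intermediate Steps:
$p = \frac{1}{3}$ ($p = \frac{1}{3} \cdot 1 = \frac{1}{3} \approx 0.33333$)
$-21056 - B{\left(\left(g{\left(0 \right)} + p\right)^{2} \right)} = -21056 - \frac{1}{\left(6 + \frac{1}{3}\right)^{2}} = -21056 - \frac{1}{\left(\frac{19}{3}\right)^{2}} = -21056 - \frac{1}{\frac{361}{9}} = -21056 - \frac{9}{361} = - \frac{7601225}{361}$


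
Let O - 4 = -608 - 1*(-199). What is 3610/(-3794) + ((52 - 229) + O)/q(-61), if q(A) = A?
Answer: 993949/115717 ≈ 8.5895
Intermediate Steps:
O = -405 (O = 4 + (-608 - 1*(-199)) = 4 + (-608 + 199) = 4 - 409 = -405)
3610/(-3794) + ((52 - 229) + O)/q(-61) = 3610/(-3794) + ((52 - 229) - 405)/(-61) = 3610*(-1/3794) + (-177 - 405)*(-1/61) = -1805/1897 - 582*(-1/61) = -1805/1897 + 582/61 = 993949/115717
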